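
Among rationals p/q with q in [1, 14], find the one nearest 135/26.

Expand x = 135/26 as a continued fraction with the Euclidean algorithm:
  135 = 5*26 + 5, so a_0 = 5.
  26 = 5*5 + 1, so a_1 = 5.
  5 = 5*1 + 0, so a_2 = 5.
so x = [5; 5, 5].
Convergents (p_i = a_i*p_{i-1} + p_{i-2}, q_i = a_i*q_{i-1} + q_{i-2} with p_{-2}=0, p_{-1}=1, q_{-2}=1, q_{-1}=0), until the denominator exceeds 14:
  i=0: a_0=5, p_0 = 5*1 + 0 = 5, q_0 = 5*0 + 1 = 1.
  i=1: a_1=5, p_1 = 5*5 + 1 = 26, q_1 = 5*1 + 0 = 5.
  i=2: a_2=5, p_2 = 5*26 + 5 = 135, q_2 = 5*5 + 1 = 26.
q_2 = 26 > 14, so the last convergent with denominator <= 14 is p_1/q_1 = 26/5.
The closest fraction with denominator <= 14 is either p_1/q_1 or the intermediate fraction (k*p_1 + p_0)/(k*q_1 + q_0) with the largest k >= 1 whose denominator stays <= 14; these approach x as k grows, and every other convergent or intermediate fraction in range is farther away.
Largest k: floor((14 - q_0)/q_1) = floor((14 - 1)/5) = 2.
That gives (2*26 + 5)/(2*5 + 1) = 57/11.
Compare the errors: |x - 26/5| = |135*5 - 26*26|/(26*5) = 1/130, and |x - 57/11| = |135*11 - 57*26|/(26*11) = 3/286.
Cross-multiplying, 1*286 = 286 < 390 = 3*130, so 1/130 is smaller: the convergent 26/5 is closer to x than 57/11.

26/5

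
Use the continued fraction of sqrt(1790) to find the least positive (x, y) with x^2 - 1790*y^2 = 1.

First expand sqrt(1790) as a continued fraction. With x_i = (sqrt(1790) + m_i)/d_i and (m_0, d_0) = (0, 1): a_0 = floor(sqrt(1790)) = 42, since 42^2 = 1764 <= 1790 < 1849 = 43^2.
Iterate m_{i+1} = d_i*a_i - m_i, d_{i+1} = (1790 - m_{i+1}^2)/d_i, a_{i+1} = floor((a_0 + m_{i+1})/d_{i+1}):
  m_1 = 1*42 - 0 = 42, d_1 = (1790 - 42^2)/1 = 26/1 = 26, a_1 = floor((42 + 42)/26) = 3.
  m_2 = 26*3 - 42 = 36, d_2 = (1790 - 36^2)/26 = 494/26 = 19, a_2 = floor((42 + 36)/19) = 4.
  m_3 = 19*4 - 36 = 40, d_3 = (1790 - 40^2)/19 = 190/19 = 10, a_3 = floor((42 + 40)/10) = 8.
  m_4 = 10*8 - 40 = 40, d_4 = (1790 - 40^2)/10 = 190/10 = 19, a_4 = floor((42 + 40)/19) = 4.
  m_5 = 19*4 - 40 = 36, d_5 = (1790 - 36^2)/19 = 494/19 = 26, a_5 = floor((42 + 36)/26) = 3.
  m_6 = 26*3 - 36 = 42, d_6 = (1790 - 42^2)/26 = 26/26 = 1, a_6 = floor((42 + 42)/1) = 84.
  m_7 = 1*84 - 42 = 42, d_7 = (1790 - 42^2)/1 = 26/1 = 26: (m_7, d_7) = (m_1, d_1) = (42, 26), so from here the quotients repeat a_1, ..., a_6; the period length is 6.
So sqrt(1790) = [42; (3, 4, 8, 4, 3, 84)] with period length k = 6.
k is even, so the fundamental solution of x^2 - 1790y^2 = 1 is (p_{k-1}, q_{k-1}) = (p_5, q_5); compute convergents through index 5.
Convergents (p_i = a_i*p_{i-1} + p_{i-2}, q_i = a_i*q_{i-1} + q_{i-2} with p_{-2}=0, p_{-1}=1, q_{-2}=1, q_{-1}=0):
  i=0: a_0=42, p_0 = 42*1 + 0 = 42, q_0 = 42*0 + 1 = 1.
  i=1: a_1=3, p_1 = 3*42 + 1 = 127, q_1 = 3*1 + 0 = 3.
  i=2: a_2=4, p_2 = 4*127 + 42 = 550, q_2 = 4*3 + 1 = 13.
  i=3: a_3=8, p_3 = 8*550 + 127 = 4527, q_3 = 8*13 + 3 = 107.
  i=4: a_4=4, p_4 = 4*4527 + 550 = 18658, q_4 = 4*107 + 13 = 441.
  i=5: a_5=3, p_5 = 3*18658 + 4527 = 60501, q_5 = 3*441 + 107 = 1430.
Check: 60501^2 - 1790*1430^2 = 3660371001 - 3660371000 = 1, so (x, y) = (60501, 1430) solves the equation, and by the theorem it is the least positive solution.

(x, y) = (60501, 1430)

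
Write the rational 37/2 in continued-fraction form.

[18; 2]

Run the Euclidean algorithm on 37 and 2; the successive quotients are the partial quotients a_0, a_1, ... (each step inverts the fractional part left over by the previous one):
  37 = 18*2 + 1, so a_0 = 18.
  2 = 2*1 + 0, so a_1 = 2.
The remainder reaches 0 after 2 divisions, so the expansion has 2 partial quotients, read off in order.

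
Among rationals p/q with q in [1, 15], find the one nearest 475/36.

Expand x = 475/36 as a continued fraction with the Euclidean algorithm:
  475 = 13*36 + 7, so a_0 = 13.
  36 = 5*7 + 1, so a_1 = 5.
  7 = 7*1 + 0, so a_2 = 7.
so x = [13; 5, 7].
Convergents (p_i = a_i*p_{i-1} + p_{i-2}, q_i = a_i*q_{i-1} + q_{i-2} with p_{-2}=0, p_{-1}=1, q_{-2}=1, q_{-1}=0), until the denominator exceeds 15:
  i=0: a_0=13, p_0 = 13*1 + 0 = 13, q_0 = 13*0 + 1 = 1.
  i=1: a_1=5, p_1 = 5*13 + 1 = 66, q_1 = 5*1 + 0 = 5.
  i=2: a_2=7, p_2 = 7*66 + 13 = 475, q_2 = 7*5 + 1 = 36.
q_2 = 36 > 15, so the last convergent with denominator <= 15 is p_1/q_1 = 66/5.
The closest fraction with denominator <= 15 is either p_1/q_1 or the intermediate fraction (k*p_1 + p_0)/(k*q_1 + q_0) with the largest k >= 1 whose denominator stays <= 15; these approach x as k grows, and every other convergent or intermediate fraction in range is farther away.
Largest k: floor((15 - q_0)/q_1) = floor((15 - 1)/5) = 2.
That gives (2*66 + 13)/(2*5 + 1) = 145/11.
Compare the errors: |x - 66/5| = |475*5 - 66*36|/(36*5) = 1/180, and |x - 145/11| = |475*11 - 145*36|/(36*11) = 5/396.
Cross-multiplying, 1*396 = 396 < 900 = 5*180, so 1/180 is smaller: the convergent 66/5 is closer to x than 145/11.

66/5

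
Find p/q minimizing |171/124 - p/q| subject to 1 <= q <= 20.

11/8

Expand x = 171/124 as a continued fraction with the Euclidean algorithm:
  171 = 1*124 + 47, so a_0 = 1.
  124 = 2*47 + 30, so a_1 = 2.
  47 = 1*30 + 17, so a_2 = 1.
  30 = 1*17 + 13, so a_3 = 1.
  17 = 1*13 + 4, so a_4 = 1.
  13 = 3*4 + 1, so a_5 = 3.
  4 = 4*1 + 0, so a_6 = 4.
so x = [1; 2, 1, 1, 1, 3, 4].
Convergents (p_i = a_i*p_{i-1} + p_{i-2}, q_i = a_i*q_{i-1} + q_{i-2} with p_{-2}=0, p_{-1}=1, q_{-2}=1, q_{-1}=0), until the denominator exceeds 20:
  i=0: a_0=1, p_0 = 1*1 + 0 = 1, q_0 = 1*0 + 1 = 1.
  i=1: a_1=2, p_1 = 2*1 + 1 = 3, q_1 = 2*1 + 0 = 2.
  i=2: a_2=1, p_2 = 1*3 + 1 = 4, q_2 = 1*2 + 1 = 3.
  i=3: a_3=1, p_3 = 1*4 + 3 = 7, q_3 = 1*3 + 2 = 5.
  i=4: a_4=1, p_4 = 1*7 + 4 = 11, q_4 = 1*5 + 3 = 8.
  i=5: a_5=3, p_5 = 3*11 + 7 = 40, q_5 = 3*8 + 5 = 29.
q_5 = 29 > 20, so the last convergent with denominator <= 20 is p_4/q_4 = 11/8.
The closest fraction with denominator <= 20 is either p_4/q_4 or the intermediate fraction (k*p_4 + p_3)/(k*q_4 + q_3) with the largest k >= 1 whose denominator stays <= 20; these approach x as k grows, and every other convergent or intermediate fraction in range is farther away.
Largest k: floor((20 - q_3)/q_4) = floor((20 - 5)/8) = 1.
That gives (1*11 + 7)/(1*8 + 5) = 18/13.
Compare the errors: |x - 11/8| = |171*8 - 11*124|/(124*8) = 4/992, and |x - 18/13| = |171*13 - 18*124|/(124*13) = 9/1612.
Cross-multiplying, 4*1612 = 6448 < 8928 = 9*992, so 4/992 is smaller: the convergent 11/8 is closer to x than 18/13.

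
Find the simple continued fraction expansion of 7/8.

[0; 1, 7]

Run the Euclidean algorithm on 7 and 8; the successive quotients are the partial quotients a_0, a_1, ... (each step inverts the fractional part left over by the previous one):
  7 = 0*8 + 7, so a_0 = 0.
  8 = 1*7 + 1, so a_1 = 1.
  7 = 7*1 + 0, so a_2 = 7.
The remainder reaches 0 after 3 divisions, so the expansion has 3 partial quotients, read off in order.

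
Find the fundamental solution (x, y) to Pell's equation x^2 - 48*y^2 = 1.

(x, y) = (7, 1)

First expand sqrt(48) as a continued fraction. With x_i = (sqrt(48) + m_i)/d_i and (m_0, d_0) = (0, 1): a_0 = floor(sqrt(48)) = 6, since 6^2 = 36 <= 48 < 49 = 7^2.
Iterate m_{i+1} = d_i*a_i - m_i, d_{i+1} = (48 - m_{i+1}^2)/d_i, a_{i+1} = floor((a_0 + m_{i+1})/d_{i+1}):
  m_1 = 1*6 - 0 = 6, d_1 = (48 - 6^2)/1 = 12/1 = 12, a_1 = floor((6 + 6)/12) = 1.
  m_2 = 12*1 - 6 = 6, d_2 = (48 - 6^2)/12 = 12/12 = 1, a_2 = floor((6 + 6)/1) = 12.
  m_3 = 1*12 - 6 = 6, d_3 = (48 - 6^2)/1 = 12/1 = 12: (m_3, d_3) = (m_1, d_1) = (6, 12), so from here the quotients repeat a_1, a_2; the period length is 2.
So sqrt(48) = [6; (1, 12)] with period length k = 2.
k is even, so the fundamental solution of x^2 - 48y^2 = 1 is (p_{k-1}, q_{k-1}) = (p_1, q_1); compute convergents through index 1.
Convergents (p_i = a_i*p_{i-1} + p_{i-2}, q_i = a_i*q_{i-1} + q_{i-2} with p_{-2}=0, p_{-1}=1, q_{-2}=1, q_{-1}=0):
  i=0: a_0=6, p_0 = 6*1 + 0 = 6, q_0 = 6*0 + 1 = 1.
  i=1: a_1=1, p_1 = 1*6 + 1 = 7, q_1 = 1*1 + 0 = 1.
Check: 7^2 - 48*1^2 = 49 - 48 = 1, so (x, y) = (7, 1) solves the equation, and by the theorem it is the least positive solution.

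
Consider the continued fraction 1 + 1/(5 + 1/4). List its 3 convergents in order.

Using the convergent recurrence p_i = a_i*p_{i-1} + p_{i-2}, q_i = a_i*q_{i-1} + q_{i-2} with p_{-2}=0, p_{-1}=1, q_{-2}=1, q_{-1}=0:
  i=0: a_0=1, p_0 = 1*1 + 0 = 1, q_0 = 1*0 + 1 = 1.
  i=1: a_1=5, p_1 = 5*1 + 1 = 6, q_1 = 5*1 + 0 = 5.
  i=2: a_2=4, p_2 = 4*6 + 1 = 25, q_2 = 4*5 + 1 = 21.

1/1, 6/5, 25/21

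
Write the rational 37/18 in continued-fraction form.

Run the Euclidean algorithm on 37 and 18; the successive quotients are the partial quotients a_0, a_1, ... (each step inverts the fractional part left over by the previous one):
  37 = 2*18 + 1, so a_0 = 2.
  18 = 18*1 + 0, so a_1 = 18.
The remainder reaches 0 after 2 divisions, so the expansion has 2 partial quotients, read off in order.

[2; 18]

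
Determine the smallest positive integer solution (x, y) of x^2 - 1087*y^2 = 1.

(x, y) = (1088, 33)

First expand sqrt(1087) as a continued fraction. With x_i = (sqrt(1087) + m_i)/d_i and (m_0, d_0) = (0, 1): a_0 = floor(sqrt(1087)) = 32, since 32^2 = 1024 <= 1087 < 1089 = 33^2.
Iterate m_{i+1} = d_i*a_i - m_i, d_{i+1} = (1087 - m_{i+1}^2)/d_i, a_{i+1} = floor((a_0 + m_{i+1})/d_{i+1}):
  m_1 = 1*32 - 0 = 32, d_1 = (1087 - 32^2)/1 = 63/1 = 63, a_1 = floor((32 + 32)/63) = 1.
  m_2 = 63*1 - 32 = 31, d_2 = (1087 - 31^2)/63 = 126/63 = 2, a_2 = floor((32 + 31)/2) = 31.
  m_3 = 2*31 - 31 = 31, d_3 = (1087 - 31^2)/2 = 126/2 = 63, a_3 = floor((32 + 31)/63) = 1.
  m_4 = 63*1 - 31 = 32, d_4 = (1087 - 32^2)/63 = 63/63 = 1, a_4 = floor((32 + 32)/1) = 64.
  m_5 = 1*64 - 32 = 32, d_5 = (1087 - 32^2)/1 = 63/1 = 63: (m_5, d_5) = (m_1, d_1) = (32, 63), so from here the quotients repeat a_1, ..., a_4; the period length is 4.
So sqrt(1087) = [32; (1, 31, 1, 64)] with period length k = 4.
k is even, so the fundamental solution of x^2 - 1087y^2 = 1 is (p_{k-1}, q_{k-1}) = (p_3, q_3); compute convergents through index 3.
Convergents (p_i = a_i*p_{i-1} + p_{i-2}, q_i = a_i*q_{i-1} + q_{i-2} with p_{-2}=0, p_{-1}=1, q_{-2}=1, q_{-1}=0):
  i=0: a_0=32, p_0 = 32*1 + 0 = 32, q_0 = 32*0 + 1 = 1.
  i=1: a_1=1, p_1 = 1*32 + 1 = 33, q_1 = 1*1 + 0 = 1.
  i=2: a_2=31, p_2 = 31*33 + 32 = 1055, q_2 = 31*1 + 1 = 32.
  i=3: a_3=1, p_3 = 1*1055 + 33 = 1088, q_3 = 1*32 + 1 = 33.
Check: 1088^2 - 1087*33^2 = 1183744 - 1183743 = 1, so (x, y) = (1088, 33) solves the equation, and by the theorem it is the least positive solution.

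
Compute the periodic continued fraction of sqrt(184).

Write x_i = (sqrt(184) + m_i)/d_i with (m_0, d_0) = (0, 1). a_0 = floor(sqrt(184)) = 13, since 13^2 = 169 <= 184 < 196 = 14^2.
Iterate m_{i+1} = d_i*a_i - m_i, d_{i+1} = (184 - m_{i+1}^2)/d_i, a_{i+1} = floor((a_0 + m_{i+1})/d_{i+1}):
  m_1 = 1*13 - 0 = 13, d_1 = (184 - 13^2)/1 = 15/1 = 15, a_1 = floor((13 + 13)/15) = 1.
  m_2 = 15*1 - 13 = 2, d_2 = (184 - 2^2)/15 = 180/15 = 12, a_2 = floor((13 + 2)/12) = 1.
  m_3 = 12*1 - 2 = 10, d_3 = (184 - 10^2)/12 = 84/12 = 7, a_3 = floor((13 + 10)/7) = 3.
  m_4 = 7*3 - 10 = 11, d_4 = (184 - 11^2)/7 = 63/7 = 9, a_4 = floor((13 + 11)/9) = 2.
  m_5 = 9*2 - 11 = 7, d_5 = (184 - 7^2)/9 = 135/9 = 15, a_5 = floor((13 + 7)/15) = 1.
  m_6 = 15*1 - 7 = 8, d_6 = (184 - 8^2)/15 = 120/15 = 8, a_6 = floor((13 + 8)/8) = 2.
  m_7 = 8*2 - 8 = 8, d_7 = (184 - 8^2)/8 = 120/8 = 15, a_7 = floor((13 + 8)/15) = 1.
  m_8 = 15*1 - 8 = 7, d_8 = (184 - 7^2)/15 = 135/15 = 9, a_8 = floor((13 + 7)/9) = 2.
  m_9 = 9*2 - 7 = 11, d_9 = (184 - 11^2)/9 = 63/9 = 7, a_9 = floor((13 + 11)/7) = 3.
  m_10 = 7*3 - 11 = 10, d_10 = (184 - 10^2)/7 = 84/7 = 12, a_10 = floor((13 + 10)/12) = 1.
  m_11 = 12*1 - 10 = 2, d_11 = (184 - 2^2)/12 = 180/12 = 15, a_11 = floor((13 + 2)/15) = 1.
  m_12 = 15*1 - 2 = 13, d_12 = (184 - 13^2)/15 = 15/15 = 1, a_12 = floor((13 + 13)/1) = 26.
  m_13 = 1*26 - 13 = 13, d_13 = (184 - 13^2)/1 = 15/1 = 15: (m_13, d_13) = (m_1, d_1) = (13, 15), so from here the quotients repeat a_1, ..., a_12; the period length is 12.
Hence the expansion of sqrt(184) is a_0 = 13 followed by the repeating block 1, 1, 3, 2, 1, 2, 1, 2, 3, 1, 1, 26 (period 12).

[13; (1, 1, 3, 2, 1, 2, 1, 2, 3, 1, 1, 26)]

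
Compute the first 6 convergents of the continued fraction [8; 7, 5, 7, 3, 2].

8/1, 57/7, 293/36, 2108/259, 6617/813, 15342/1885

Using the convergent recurrence p_i = a_i*p_{i-1} + p_{i-2}, q_i = a_i*q_{i-1} + q_{i-2} with p_{-2}=0, p_{-1}=1, q_{-2}=1, q_{-1}=0:
  i=0: a_0=8, p_0 = 8*1 + 0 = 8, q_0 = 8*0 + 1 = 1.
  i=1: a_1=7, p_1 = 7*8 + 1 = 57, q_1 = 7*1 + 0 = 7.
  i=2: a_2=5, p_2 = 5*57 + 8 = 293, q_2 = 5*7 + 1 = 36.
  i=3: a_3=7, p_3 = 7*293 + 57 = 2108, q_3 = 7*36 + 7 = 259.
  i=4: a_4=3, p_4 = 3*2108 + 293 = 6617, q_4 = 3*259 + 36 = 813.
  i=5: a_5=2, p_5 = 2*6617 + 2108 = 15342, q_5 = 2*813 + 259 = 1885.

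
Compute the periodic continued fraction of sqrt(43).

[6; (1, 1, 3, 1, 5, 1, 3, 1, 1, 12)]

Write x_i = (sqrt(43) + m_i)/d_i with (m_0, d_0) = (0, 1). a_0 = floor(sqrt(43)) = 6, since 6^2 = 36 <= 43 < 49 = 7^2.
Iterate m_{i+1} = d_i*a_i - m_i, d_{i+1} = (43 - m_{i+1}^2)/d_i, a_{i+1} = floor((a_0 + m_{i+1})/d_{i+1}):
  m_1 = 1*6 - 0 = 6, d_1 = (43 - 6^2)/1 = 7/1 = 7, a_1 = floor((6 + 6)/7) = 1.
  m_2 = 7*1 - 6 = 1, d_2 = (43 - 1^2)/7 = 42/7 = 6, a_2 = floor((6 + 1)/6) = 1.
  m_3 = 6*1 - 1 = 5, d_3 = (43 - 5^2)/6 = 18/6 = 3, a_3 = floor((6 + 5)/3) = 3.
  m_4 = 3*3 - 5 = 4, d_4 = (43 - 4^2)/3 = 27/3 = 9, a_4 = floor((6 + 4)/9) = 1.
  m_5 = 9*1 - 4 = 5, d_5 = (43 - 5^2)/9 = 18/9 = 2, a_5 = floor((6 + 5)/2) = 5.
  m_6 = 2*5 - 5 = 5, d_6 = (43 - 5^2)/2 = 18/2 = 9, a_6 = floor((6 + 5)/9) = 1.
  m_7 = 9*1 - 5 = 4, d_7 = (43 - 4^2)/9 = 27/9 = 3, a_7 = floor((6 + 4)/3) = 3.
  m_8 = 3*3 - 4 = 5, d_8 = (43 - 5^2)/3 = 18/3 = 6, a_8 = floor((6 + 5)/6) = 1.
  m_9 = 6*1 - 5 = 1, d_9 = (43 - 1^2)/6 = 42/6 = 7, a_9 = floor((6 + 1)/7) = 1.
  m_10 = 7*1 - 1 = 6, d_10 = (43 - 6^2)/7 = 7/7 = 1, a_10 = floor((6 + 6)/1) = 12.
  m_11 = 1*12 - 6 = 6, d_11 = (43 - 6^2)/1 = 7/1 = 7: (m_11, d_11) = (m_1, d_1) = (6, 7), so from here the quotients repeat a_1, ..., a_10; the period length is 10.
Hence the expansion of sqrt(43) is a_0 = 6 followed by the repeating block 1, 1, 3, 1, 5, 1, 3, 1, 1, 12 (period 10).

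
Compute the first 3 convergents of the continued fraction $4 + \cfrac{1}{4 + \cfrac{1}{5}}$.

4/1, 17/4, 89/21

Using the convergent recurrence p_i = a_i*p_{i-1} + p_{i-2}, q_i = a_i*q_{i-1} + q_{i-2} with p_{-2}=0, p_{-1}=1, q_{-2}=1, q_{-1}=0:
  i=0: a_0=4, p_0 = 4*1 + 0 = 4, q_0 = 4*0 + 1 = 1.
  i=1: a_1=4, p_1 = 4*4 + 1 = 17, q_1 = 4*1 + 0 = 4.
  i=2: a_2=5, p_2 = 5*17 + 4 = 89, q_2 = 5*4 + 1 = 21.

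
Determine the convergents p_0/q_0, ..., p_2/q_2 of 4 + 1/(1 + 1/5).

Using the convergent recurrence p_i = a_i*p_{i-1} + p_{i-2}, q_i = a_i*q_{i-1} + q_{i-2} with p_{-2}=0, p_{-1}=1, q_{-2}=1, q_{-1}=0:
  i=0: a_0=4, p_0 = 4*1 + 0 = 4, q_0 = 4*0 + 1 = 1.
  i=1: a_1=1, p_1 = 1*4 + 1 = 5, q_1 = 1*1 + 0 = 1.
  i=2: a_2=5, p_2 = 5*5 + 4 = 29, q_2 = 5*1 + 1 = 6.

4/1, 5/1, 29/6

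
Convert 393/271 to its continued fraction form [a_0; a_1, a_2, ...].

[1; 2, 4, 1, 1, 13]

Run the Euclidean algorithm on 393 and 271; the successive quotients are the partial quotients a_0, a_1, ... (each step inverts the fractional part left over by the previous one):
  393 = 1*271 + 122, so a_0 = 1.
  271 = 2*122 + 27, so a_1 = 2.
  122 = 4*27 + 14, so a_2 = 4.
  27 = 1*14 + 13, so a_3 = 1.
  14 = 1*13 + 1, so a_4 = 1.
  13 = 13*1 + 0, so a_5 = 13.
The remainder reaches 0 after 6 divisions, so the expansion has 6 partial quotients, read off in order.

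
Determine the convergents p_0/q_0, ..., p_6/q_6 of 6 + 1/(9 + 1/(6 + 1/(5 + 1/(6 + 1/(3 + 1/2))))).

Using the convergent recurrence p_i = a_i*p_{i-1} + p_{i-2}, q_i = a_i*q_{i-1} + q_{i-2} with p_{-2}=0, p_{-1}=1, q_{-2}=1, q_{-1}=0:
  i=0: a_0=6, p_0 = 6*1 + 0 = 6, q_0 = 6*0 + 1 = 1.
  i=1: a_1=9, p_1 = 9*6 + 1 = 55, q_1 = 9*1 + 0 = 9.
  i=2: a_2=6, p_2 = 6*55 + 6 = 336, q_2 = 6*9 + 1 = 55.
  i=3: a_3=5, p_3 = 5*336 + 55 = 1735, q_3 = 5*55 + 9 = 284.
  i=4: a_4=6, p_4 = 6*1735 + 336 = 10746, q_4 = 6*284 + 55 = 1759.
  i=5: a_5=3, p_5 = 3*10746 + 1735 = 33973, q_5 = 3*1759 + 284 = 5561.
  i=6: a_6=2, p_6 = 2*33973 + 10746 = 78692, q_6 = 2*5561 + 1759 = 12881.

6/1, 55/9, 336/55, 1735/284, 10746/1759, 33973/5561, 78692/12881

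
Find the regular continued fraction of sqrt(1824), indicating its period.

[42; (1, 2, 2, 2, 1, 84)]

Write x_i = (sqrt(1824) + m_i)/d_i with (m_0, d_0) = (0, 1). a_0 = floor(sqrt(1824)) = 42, since 42^2 = 1764 <= 1824 < 1849 = 43^2.
Iterate m_{i+1} = d_i*a_i - m_i, d_{i+1} = (1824 - m_{i+1}^2)/d_i, a_{i+1} = floor((a_0 + m_{i+1})/d_{i+1}):
  m_1 = 1*42 - 0 = 42, d_1 = (1824 - 42^2)/1 = 60/1 = 60, a_1 = floor((42 + 42)/60) = 1.
  m_2 = 60*1 - 42 = 18, d_2 = (1824 - 18^2)/60 = 1500/60 = 25, a_2 = floor((42 + 18)/25) = 2.
  m_3 = 25*2 - 18 = 32, d_3 = (1824 - 32^2)/25 = 800/25 = 32, a_3 = floor((42 + 32)/32) = 2.
  m_4 = 32*2 - 32 = 32, d_4 = (1824 - 32^2)/32 = 800/32 = 25, a_4 = floor((42 + 32)/25) = 2.
  m_5 = 25*2 - 32 = 18, d_5 = (1824 - 18^2)/25 = 1500/25 = 60, a_5 = floor((42 + 18)/60) = 1.
  m_6 = 60*1 - 18 = 42, d_6 = (1824 - 42^2)/60 = 60/60 = 1, a_6 = floor((42 + 42)/1) = 84.
  m_7 = 1*84 - 42 = 42, d_7 = (1824 - 42^2)/1 = 60/1 = 60: (m_7, d_7) = (m_1, d_1) = (42, 60), so from here the quotients repeat a_1, ..., a_6; the period length is 6.
Hence the expansion of sqrt(1824) is a_0 = 42 followed by the repeating block 1, 2, 2, 2, 1, 84 (period 6).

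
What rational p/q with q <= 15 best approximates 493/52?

Expand x = 493/52 as a continued fraction with the Euclidean algorithm:
  493 = 9*52 + 25, so a_0 = 9.
  52 = 2*25 + 2, so a_1 = 2.
  25 = 12*2 + 1, so a_2 = 12.
  2 = 2*1 + 0, so a_3 = 2.
so x = [9; 2, 12, 2].
Convergents (p_i = a_i*p_{i-1} + p_{i-2}, q_i = a_i*q_{i-1} + q_{i-2} with p_{-2}=0, p_{-1}=1, q_{-2}=1, q_{-1}=0), until the denominator exceeds 15:
  i=0: a_0=9, p_0 = 9*1 + 0 = 9, q_0 = 9*0 + 1 = 1.
  i=1: a_1=2, p_1 = 2*9 + 1 = 19, q_1 = 2*1 + 0 = 2.
  i=2: a_2=12, p_2 = 12*19 + 9 = 237, q_2 = 12*2 + 1 = 25.
q_2 = 25 > 15, so the last convergent with denominator <= 15 is p_1/q_1 = 19/2.
The closest fraction with denominator <= 15 is either p_1/q_1 or the intermediate fraction (k*p_1 + p_0)/(k*q_1 + q_0) with the largest k >= 1 whose denominator stays <= 15; these approach x as k grows, and every other convergent or intermediate fraction in range is farther away.
Largest k: floor((15 - q_0)/q_1) = floor((15 - 1)/2) = 7.
That gives (7*19 + 9)/(7*2 + 1) = 142/15.
Compare the errors: |x - 19/2| = |493*2 - 19*52|/(52*2) = 2/104, and |x - 142/15| = |493*15 - 142*52|/(52*15) = 11/780.
Cross-multiplying, 11*104 = 1144 < 1560 = 2*780, so 11/780 is smaller: the intermediate fraction 142/15 is closer to x than 19/2.

142/15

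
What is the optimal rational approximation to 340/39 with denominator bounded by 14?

61/7

Expand x = 340/39 as a continued fraction with the Euclidean algorithm:
  340 = 8*39 + 28, so a_0 = 8.
  39 = 1*28 + 11, so a_1 = 1.
  28 = 2*11 + 6, so a_2 = 2.
  11 = 1*6 + 5, so a_3 = 1.
  6 = 1*5 + 1, so a_4 = 1.
  5 = 5*1 + 0, so a_5 = 5.
so x = [8; 1, 2, 1, 1, 5].
Convergents (p_i = a_i*p_{i-1} + p_{i-2}, q_i = a_i*q_{i-1} + q_{i-2} with p_{-2}=0, p_{-1}=1, q_{-2}=1, q_{-1}=0), until the denominator exceeds 14:
  i=0: a_0=8, p_0 = 8*1 + 0 = 8, q_0 = 8*0 + 1 = 1.
  i=1: a_1=1, p_1 = 1*8 + 1 = 9, q_1 = 1*1 + 0 = 1.
  i=2: a_2=2, p_2 = 2*9 + 8 = 26, q_2 = 2*1 + 1 = 3.
  i=3: a_3=1, p_3 = 1*26 + 9 = 35, q_3 = 1*3 + 1 = 4.
  i=4: a_4=1, p_4 = 1*35 + 26 = 61, q_4 = 1*4 + 3 = 7.
  i=5: a_5=5, p_5 = 5*61 + 35 = 340, q_5 = 5*7 + 4 = 39.
q_5 = 39 > 14, so the last convergent with denominator <= 14 is p_4/q_4 = 61/7.
The closest fraction with denominator <= 14 is either p_4/q_4 or the intermediate fraction (k*p_4 + p_3)/(k*q_4 + q_3) with the largest k >= 1 whose denominator stays <= 14; these approach x as k grows, and every other convergent or intermediate fraction in range is farther away.
Largest k: floor((14 - q_3)/q_4) = floor((14 - 4)/7) = 1.
That gives (1*61 + 35)/(1*7 + 4) = 96/11.
Compare the errors: |x - 61/7| = |340*7 - 61*39|/(39*7) = 1/273, and |x - 96/11| = |340*11 - 96*39|/(39*11) = 4/429.
Cross-multiplying, 1*429 = 429 < 1092 = 4*273, so 1/273 is smaller: the convergent 61/7 is closer to x than 96/11.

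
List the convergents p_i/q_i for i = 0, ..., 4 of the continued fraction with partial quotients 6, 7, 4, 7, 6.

Using the convergent recurrence p_i = a_i*p_{i-1} + p_{i-2}, q_i = a_i*q_{i-1} + q_{i-2} with p_{-2}=0, p_{-1}=1, q_{-2}=1, q_{-1}=0:
  i=0: a_0=6, p_0 = 6*1 + 0 = 6, q_0 = 6*0 + 1 = 1.
  i=1: a_1=7, p_1 = 7*6 + 1 = 43, q_1 = 7*1 + 0 = 7.
  i=2: a_2=4, p_2 = 4*43 + 6 = 178, q_2 = 4*7 + 1 = 29.
  i=3: a_3=7, p_3 = 7*178 + 43 = 1289, q_3 = 7*29 + 7 = 210.
  i=4: a_4=6, p_4 = 6*1289 + 178 = 7912, q_4 = 6*210 + 29 = 1289.

6/1, 43/7, 178/29, 1289/210, 7912/1289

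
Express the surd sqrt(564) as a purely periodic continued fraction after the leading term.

Write x_i = (sqrt(564) + m_i)/d_i with (m_0, d_0) = (0, 1). a_0 = floor(sqrt(564)) = 23, since 23^2 = 529 <= 564 < 576 = 24^2.
Iterate m_{i+1} = d_i*a_i - m_i, d_{i+1} = (564 - m_{i+1}^2)/d_i, a_{i+1} = floor((a_0 + m_{i+1})/d_{i+1}):
  m_1 = 1*23 - 0 = 23, d_1 = (564 - 23^2)/1 = 35/1 = 35, a_1 = floor((23 + 23)/35) = 1.
  m_2 = 35*1 - 23 = 12, d_2 = (564 - 12^2)/35 = 420/35 = 12, a_2 = floor((23 + 12)/12) = 2.
  m_3 = 12*2 - 12 = 12, d_3 = (564 - 12^2)/12 = 420/12 = 35, a_3 = floor((23 + 12)/35) = 1.
  m_4 = 35*1 - 12 = 23, d_4 = (564 - 23^2)/35 = 35/35 = 1, a_4 = floor((23 + 23)/1) = 46.
  m_5 = 1*46 - 23 = 23, d_5 = (564 - 23^2)/1 = 35/1 = 35: (m_5, d_5) = (m_1, d_1) = (23, 35), so from here the quotients repeat a_1, ..., a_4; the period length is 4.
Hence the expansion of sqrt(564) is a_0 = 23 followed by the repeating block 1, 2, 1, 46 (period 4).

[23; (1, 2, 1, 46)]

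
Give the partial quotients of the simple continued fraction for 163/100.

Run the Euclidean algorithm on 163 and 100; the successive quotients are the partial quotients a_0, a_1, ... (each step inverts the fractional part left over by the previous one):
  163 = 1*100 + 63, so a_0 = 1.
  100 = 1*63 + 37, so a_1 = 1.
  63 = 1*37 + 26, so a_2 = 1.
  37 = 1*26 + 11, so a_3 = 1.
  26 = 2*11 + 4, so a_4 = 2.
  11 = 2*4 + 3, so a_5 = 2.
  4 = 1*3 + 1, so a_6 = 1.
  3 = 3*1 + 0, so a_7 = 3.
The remainder reaches 0 after 8 divisions, so the expansion has 8 partial quotients, read off in order.

[1; 1, 1, 1, 2, 2, 1, 3]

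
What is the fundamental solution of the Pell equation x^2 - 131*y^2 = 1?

First expand sqrt(131) as a continued fraction. With x_i = (sqrt(131) + m_i)/d_i and (m_0, d_0) = (0, 1): a_0 = floor(sqrt(131)) = 11, since 11^2 = 121 <= 131 < 144 = 12^2.
Iterate m_{i+1} = d_i*a_i - m_i, d_{i+1} = (131 - m_{i+1}^2)/d_i, a_{i+1} = floor((a_0 + m_{i+1})/d_{i+1}):
  m_1 = 1*11 - 0 = 11, d_1 = (131 - 11^2)/1 = 10/1 = 10, a_1 = floor((11 + 11)/10) = 2.
  m_2 = 10*2 - 11 = 9, d_2 = (131 - 9^2)/10 = 50/10 = 5, a_2 = floor((11 + 9)/5) = 4.
  m_3 = 5*4 - 9 = 11, d_3 = (131 - 11^2)/5 = 10/5 = 2, a_3 = floor((11 + 11)/2) = 11.
  m_4 = 2*11 - 11 = 11, d_4 = (131 - 11^2)/2 = 10/2 = 5, a_4 = floor((11 + 11)/5) = 4.
  m_5 = 5*4 - 11 = 9, d_5 = (131 - 9^2)/5 = 50/5 = 10, a_5 = floor((11 + 9)/10) = 2.
  m_6 = 10*2 - 9 = 11, d_6 = (131 - 11^2)/10 = 10/10 = 1, a_6 = floor((11 + 11)/1) = 22.
  m_7 = 1*22 - 11 = 11, d_7 = (131 - 11^2)/1 = 10/1 = 10: (m_7, d_7) = (m_1, d_1) = (11, 10), so from here the quotients repeat a_1, ..., a_6; the period length is 6.
So sqrt(131) = [11; (2, 4, 11, 4, 2, 22)] with period length k = 6.
k is even, so the fundamental solution of x^2 - 131y^2 = 1 is (p_{k-1}, q_{k-1}) = (p_5, q_5); compute convergents through index 5.
Convergents (p_i = a_i*p_{i-1} + p_{i-2}, q_i = a_i*q_{i-1} + q_{i-2} with p_{-2}=0, p_{-1}=1, q_{-2}=1, q_{-1}=0):
  i=0: a_0=11, p_0 = 11*1 + 0 = 11, q_0 = 11*0 + 1 = 1.
  i=1: a_1=2, p_1 = 2*11 + 1 = 23, q_1 = 2*1 + 0 = 2.
  i=2: a_2=4, p_2 = 4*23 + 11 = 103, q_2 = 4*2 + 1 = 9.
  i=3: a_3=11, p_3 = 11*103 + 23 = 1156, q_3 = 11*9 + 2 = 101.
  i=4: a_4=4, p_4 = 4*1156 + 103 = 4727, q_4 = 4*101 + 9 = 413.
  i=5: a_5=2, p_5 = 2*4727 + 1156 = 10610, q_5 = 2*413 + 101 = 927.
Check: 10610^2 - 131*927^2 = 112572100 - 112572099 = 1, so (x, y) = (10610, 927) solves the equation, and by the theorem it is the least positive solution.

(x, y) = (10610, 927)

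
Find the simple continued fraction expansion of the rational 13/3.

[4; 3]

Run the Euclidean algorithm on 13 and 3; the successive quotients are the partial quotients a_0, a_1, ... (each step inverts the fractional part left over by the previous one):
  13 = 4*3 + 1, so a_0 = 4.
  3 = 3*1 + 0, so a_1 = 3.
The remainder reaches 0 after 2 divisions, so the expansion has 2 partial quotients, read off in order.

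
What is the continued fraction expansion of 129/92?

[1; 2, 2, 18]

Run the Euclidean algorithm on 129 and 92; the successive quotients are the partial quotients a_0, a_1, ... (each step inverts the fractional part left over by the previous one):
  129 = 1*92 + 37, so a_0 = 1.
  92 = 2*37 + 18, so a_1 = 2.
  37 = 2*18 + 1, so a_2 = 2.
  18 = 18*1 + 0, so a_3 = 18.
The remainder reaches 0 after 4 divisions, so the expansion has 4 partial quotients, read off in order.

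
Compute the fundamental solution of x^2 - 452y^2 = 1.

First expand sqrt(452) as a continued fraction. With x_i = (sqrt(452) + m_i)/d_i and (m_0, d_0) = (0, 1): a_0 = floor(sqrt(452)) = 21, since 21^2 = 441 <= 452 < 484 = 22^2.
Iterate m_{i+1} = d_i*a_i - m_i, d_{i+1} = (452 - m_{i+1}^2)/d_i, a_{i+1} = floor((a_0 + m_{i+1})/d_{i+1}):
  m_1 = 1*21 - 0 = 21, d_1 = (452 - 21^2)/1 = 11/1 = 11, a_1 = floor((21 + 21)/11) = 3.
  m_2 = 11*3 - 21 = 12, d_2 = (452 - 12^2)/11 = 308/11 = 28, a_2 = floor((21 + 12)/28) = 1.
  m_3 = 28*1 - 12 = 16, d_3 = (452 - 16^2)/28 = 196/28 = 7, a_3 = floor((21 + 16)/7) = 5.
  m_4 = 7*5 - 16 = 19, d_4 = (452 - 19^2)/7 = 91/7 = 13, a_4 = floor((21 + 19)/13) = 3.
  m_5 = 13*3 - 19 = 20, d_5 = (452 - 20^2)/13 = 52/13 = 4, a_5 = floor((21 + 20)/4) = 10.
  m_6 = 4*10 - 20 = 20, d_6 = (452 - 20^2)/4 = 52/4 = 13, a_6 = floor((21 + 20)/13) = 3.
  m_7 = 13*3 - 20 = 19, d_7 = (452 - 19^2)/13 = 91/13 = 7, a_7 = floor((21 + 19)/7) = 5.
  m_8 = 7*5 - 19 = 16, d_8 = (452 - 16^2)/7 = 196/7 = 28, a_8 = floor((21 + 16)/28) = 1.
  m_9 = 28*1 - 16 = 12, d_9 = (452 - 12^2)/28 = 308/28 = 11, a_9 = floor((21 + 12)/11) = 3.
  m_10 = 11*3 - 12 = 21, d_10 = (452 - 21^2)/11 = 11/11 = 1, a_10 = floor((21 + 21)/1) = 42.
  m_11 = 1*42 - 21 = 21, d_11 = (452 - 21^2)/1 = 11/1 = 11: (m_11, d_11) = (m_1, d_1) = (21, 11), so from here the quotients repeat a_1, ..., a_10; the period length is 10.
So sqrt(452) = [21; (3, 1, 5, 3, 10, 3, 5, 1, 3, 42)] with period length k = 10.
k is even, so the fundamental solution of x^2 - 452y^2 = 1 is (p_{k-1}, q_{k-1}) = (p_9, q_9); compute convergents through index 9.
Convergents (p_i = a_i*p_{i-1} + p_{i-2}, q_i = a_i*q_{i-1} + q_{i-2} with p_{-2}=0, p_{-1}=1, q_{-2}=1, q_{-1}=0):
  i=0: a_0=21, p_0 = 21*1 + 0 = 21, q_0 = 21*0 + 1 = 1.
  i=1: a_1=3, p_1 = 3*21 + 1 = 64, q_1 = 3*1 + 0 = 3.
  i=2: a_2=1, p_2 = 1*64 + 21 = 85, q_2 = 1*3 + 1 = 4.
  i=3: a_3=5, p_3 = 5*85 + 64 = 489, q_3 = 5*4 + 3 = 23.
  i=4: a_4=3, p_4 = 3*489 + 85 = 1552, q_4 = 3*23 + 4 = 73.
  i=5: a_5=10, p_5 = 10*1552 + 489 = 16009, q_5 = 10*73 + 23 = 753.
  i=6: a_6=3, p_6 = 3*16009 + 1552 = 49579, q_6 = 3*753 + 73 = 2332.
  i=7: a_7=5, p_7 = 5*49579 + 16009 = 263904, q_7 = 5*2332 + 753 = 12413.
  i=8: a_8=1, p_8 = 1*263904 + 49579 = 313483, q_8 = 1*12413 + 2332 = 14745.
  i=9: a_9=3, p_9 = 3*313483 + 263904 = 1204353, q_9 = 3*14745 + 12413 = 56648.
Check: 1204353^2 - 452*56648^2 = 1450466148609 - 1450466148608 = 1, so (x, y) = (1204353, 56648) solves the equation, and by the theorem it is the least positive solution.

(x, y) = (1204353, 56648)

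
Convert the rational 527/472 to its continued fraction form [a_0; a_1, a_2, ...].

[1; 8, 1, 1, 2, 1, 1, 4]

Run the Euclidean algorithm on 527 and 472; the successive quotients are the partial quotients a_0, a_1, ... (each step inverts the fractional part left over by the previous one):
  527 = 1*472 + 55, so a_0 = 1.
  472 = 8*55 + 32, so a_1 = 8.
  55 = 1*32 + 23, so a_2 = 1.
  32 = 1*23 + 9, so a_3 = 1.
  23 = 2*9 + 5, so a_4 = 2.
  9 = 1*5 + 4, so a_5 = 1.
  5 = 1*4 + 1, so a_6 = 1.
  4 = 4*1 + 0, so a_7 = 4.
The remainder reaches 0 after 8 divisions, so the expansion has 8 partial quotients, read off in order.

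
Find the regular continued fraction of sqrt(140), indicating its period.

Write x_i = (sqrt(140) + m_i)/d_i with (m_0, d_0) = (0, 1). a_0 = floor(sqrt(140)) = 11, since 11^2 = 121 <= 140 < 144 = 12^2.
Iterate m_{i+1} = d_i*a_i - m_i, d_{i+1} = (140 - m_{i+1}^2)/d_i, a_{i+1} = floor((a_0 + m_{i+1})/d_{i+1}):
  m_1 = 1*11 - 0 = 11, d_1 = (140 - 11^2)/1 = 19/1 = 19, a_1 = floor((11 + 11)/19) = 1.
  m_2 = 19*1 - 11 = 8, d_2 = (140 - 8^2)/19 = 76/19 = 4, a_2 = floor((11 + 8)/4) = 4.
  m_3 = 4*4 - 8 = 8, d_3 = (140 - 8^2)/4 = 76/4 = 19, a_3 = floor((11 + 8)/19) = 1.
  m_4 = 19*1 - 8 = 11, d_4 = (140 - 11^2)/19 = 19/19 = 1, a_4 = floor((11 + 11)/1) = 22.
  m_5 = 1*22 - 11 = 11, d_5 = (140 - 11^2)/1 = 19/1 = 19: (m_5, d_5) = (m_1, d_1) = (11, 19), so from here the quotients repeat a_1, ..., a_4; the period length is 4.
Hence the expansion of sqrt(140) is a_0 = 11 followed by the repeating block 1, 4, 1, 22 (period 4).

[11; (1, 4, 1, 22)]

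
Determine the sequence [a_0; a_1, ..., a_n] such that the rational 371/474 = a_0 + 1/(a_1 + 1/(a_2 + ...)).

Run the Euclidean algorithm on 371 and 474; the successive quotients are the partial quotients a_0, a_1, ... (each step inverts the fractional part left over by the previous one):
  371 = 0*474 + 371, so a_0 = 0.
  474 = 1*371 + 103, so a_1 = 1.
  371 = 3*103 + 62, so a_2 = 3.
  103 = 1*62 + 41, so a_3 = 1.
  62 = 1*41 + 21, so a_4 = 1.
  41 = 1*21 + 20, so a_5 = 1.
  21 = 1*20 + 1, so a_6 = 1.
  20 = 20*1 + 0, so a_7 = 20.
The remainder reaches 0 after 8 divisions, so the expansion has 8 partial quotients, read off in order.

[0; 1, 3, 1, 1, 1, 1, 20]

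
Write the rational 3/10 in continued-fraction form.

[0; 3, 3]

Run the Euclidean algorithm on 3 and 10; the successive quotients are the partial quotients a_0, a_1, ... (each step inverts the fractional part left over by the previous one):
  3 = 0*10 + 3, so a_0 = 0.
  10 = 3*3 + 1, so a_1 = 3.
  3 = 3*1 + 0, so a_2 = 3.
The remainder reaches 0 after 3 divisions, so the expansion has 3 partial quotients, read off in order.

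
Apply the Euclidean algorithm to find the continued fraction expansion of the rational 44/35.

[1; 3, 1, 8]

Run the Euclidean algorithm on 44 and 35; the successive quotients are the partial quotients a_0, a_1, ... (each step inverts the fractional part left over by the previous one):
  44 = 1*35 + 9, so a_0 = 1.
  35 = 3*9 + 8, so a_1 = 3.
  9 = 1*8 + 1, so a_2 = 1.
  8 = 8*1 + 0, so a_3 = 8.
The remainder reaches 0 after 4 divisions, so the expansion has 4 partial quotients, read off in order.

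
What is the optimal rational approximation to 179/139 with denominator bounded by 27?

Expand x = 179/139 as a continued fraction with the Euclidean algorithm:
  179 = 1*139 + 40, so a_0 = 1.
  139 = 3*40 + 19, so a_1 = 3.
  40 = 2*19 + 2, so a_2 = 2.
  19 = 9*2 + 1, so a_3 = 9.
  2 = 2*1 + 0, so a_4 = 2.
so x = [1; 3, 2, 9, 2].
Convergents (p_i = a_i*p_{i-1} + p_{i-2}, q_i = a_i*q_{i-1} + q_{i-2} with p_{-2}=0, p_{-1}=1, q_{-2}=1, q_{-1}=0), until the denominator exceeds 27:
  i=0: a_0=1, p_0 = 1*1 + 0 = 1, q_0 = 1*0 + 1 = 1.
  i=1: a_1=3, p_1 = 3*1 + 1 = 4, q_1 = 3*1 + 0 = 3.
  i=2: a_2=2, p_2 = 2*4 + 1 = 9, q_2 = 2*3 + 1 = 7.
  i=3: a_3=9, p_3 = 9*9 + 4 = 85, q_3 = 9*7 + 3 = 66.
q_3 = 66 > 27, so the last convergent with denominator <= 27 is p_2/q_2 = 9/7.
The closest fraction with denominator <= 27 is either p_2/q_2 or the intermediate fraction (k*p_2 + p_1)/(k*q_2 + q_1) with the largest k >= 1 whose denominator stays <= 27; these approach x as k grows, and every other convergent or intermediate fraction in range is farther away.
Largest k: floor((27 - q_1)/q_2) = floor((27 - 3)/7) = 3.
That gives (3*9 + 4)/(3*7 + 3) = 31/24.
Compare the errors: |x - 9/7| = |179*7 - 9*139|/(139*7) = 2/973, and |x - 31/24| = |179*24 - 31*139|/(139*24) = 13/3336.
Cross-multiplying, 2*3336 = 6672 < 12649 = 13*973, so 2/973 is smaller: the convergent 9/7 is closer to x than 31/24.

9/7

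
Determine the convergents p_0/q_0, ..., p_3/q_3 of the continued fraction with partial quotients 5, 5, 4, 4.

Using the convergent recurrence p_i = a_i*p_{i-1} + p_{i-2}, q_i = a_i*q_{i-1} + q_{i-2} with p_{-2}=0, p_{-1}=1, q_{-2}=1, q_{-1}=0:
  i=0: a_0=5, p_0 = 5*1 + 0 = 5, q_0 = 5*0 + 1 = 1.
  i=1: a_1=5, p_1 = 5*5 + 1 = 26, q_1 = 5*1 + 0 = 5.
  i=2: a_2=4, p_2 = 4*26 + 5 = 109, q_2 = 4*5 + 1 = 21.
  i=3: a_3=4, p_3 = 4*109 + 26 = 462, q_3 = 4*21 + 5 = 89.

5/1, 26/5, 109/21, 462/89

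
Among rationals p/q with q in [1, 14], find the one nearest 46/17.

Expand x = 46/17 as a continued fraction with the Euclidean algorithm:
  46 = 2*17 + 12, so a_0 = 2.
  17 = 1*12 + 5, so a_1 = 1.
  12 = 2*5 + 2, so a_2 = 2.
  5 = 2*2 + 1, so a_3 = 2.
  2 = 2*1 + 0, so a_4 = 2.
so x = [2; 1, 2, 2, 2].
Convergents (p_i = a_i*p_{i-1} + p_{i-2}, q_i = a_i*q_{i-1} + q_{i-2} with p_{-2}=0, p_{-1}=1, q_{-2}=1, q_{-1}=0), until the denominator exceeds 14:
  i=0: a_0=2, p_0 = 2*1 + 0 = 2, q_0 = 2*0 + 1 = 1.
  i=1: a_1=1, p_1 = 1*2 + 1 = 3, q_1 = 1*1 + 0 = 1.
  i=2: a_2=2, p_2 = 2*3 + 2 = 8, q_2 = 2*1 + 1 = 3.
  i=3: a_3=2, p_3 = 2*8 + 3 = 19, q_3 = 2*3 + 1 = 7.
  i=4: a_4=2, p_4 = 2*19 + 8 = 46, q_4 = 2*7 + 3 = 17.
q_4 = 17 > 14, so the last convergent with denominator <= 14 is p_3/q_3 = 19/7.
The closest fraction with denominator <= 14 is either p_3/q_3 or the intermediate fraction (k*p_3 + p_2)/(k*q_3 + q_2) with the largest k >= 1 whose denominator stays <= 14; these approach x as k grows, and every other convergent or intermediate fraction in range is farther away.
Largest k: floor((14 - q_2)/q_3) = floor((14 - 3)/7) = 1.
That gives (1*19 + 8)/(1*7 + 3) = 27/10.
Compare the errors: |x - 19/7| = |46*7 - 19*17|/(17*7) = 1/119, and |x - 27/10| = |46*10 - 27*17|/(17*10) = 1/170.
Cross-multiplying, 1*119 = 119 < 170 = 1*170, so 1/170 is smaller: the intermediate fraction 27/10 is closer to x than 19/7.

27/10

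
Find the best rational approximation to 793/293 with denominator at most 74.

Expand x = 793/293 as a continued fraction with the Euclidean algorithm:
  793 = 2*293 + 207, so a_0 = 2.
  293 = 1*207 + 86, so a_1 = 1.
  207 = 2*86 + 35, so a_2 = 2.
  86 = 2*35 + 16, so a_3 = 2.
  35 = 2*16 + 3, so a_4 = 2.
  16 = 5*3 + 1, so a_5 = 5.
  3 = 3*1 + 0, so a_6 = 3.
so x = [2; 1, 2, 2, 2, 5, 3].
Convergents (p_i = a_i*p_{i-1} + p_{i-2}, q_i = a_i*q_{i-1} + q_{i-2} with p_{-2}=0, p_{-1}=1, q_{-2}=1, q_{-1}=0), until the denominator exceeds 74:
  i=0: a_0=2, p_0 = 2*1 + 0 = 2, q_0 = 2*0 + 1 = 1.
  i=1: a_1=1, p_1 = 1*2 + 1 = 3, q_1 = 1*1 + 0 = 1.
  i=2: a_2=2, p_2 = 2*3 + 2 = 8, q_2 = 2*1 + 1 = 3.
  i=3: a_3=2, p_3 = 2*8 + 3 = 19, q_3 = 2*3 + 1 = 7.
  i=4: a_4=2, p_4 = 2*19 + 8 = 46, q_4 = 2*7 + 3 = 17.
  i=5: a_5=5, p_5 = 5*46 + 19 = 249, q_5 = 5*17 + 7 = 92.
q_5 = 92 > 74, so the last convergent with denominator <= 74 is p_4/q_4 = 46/17.
The closest fraction with denominator <= 74 is either p_4/q_4 or the intermediate fraction (k*p_4 + p_3)/(k*q_4 + q_3) with the largest k >= 1 whose denominator stays <= 74; these approach x as k grows, and every other convergent or intermediate fraction in range is farther away.
Largest k: floor((74 - q_3)/q_4) = floor((74 - 7)/17) = 3.
That gives (3*46 + 19)/(3*17 + 7) = 157/58.
Compare the errors: |x - 46/17| = |793*17 - 46*293|/(293*17) = 3/4981, and |x - 157/58| = |793*58 - 157*293|/(293*58) = 7/16994.
Cross-multiplying, 7*4981 = 34867 < 50982 = 3*16994, so 7/16994 is smaller: the intermediate fraction 157/58 is closer to x than 46/17.

157/58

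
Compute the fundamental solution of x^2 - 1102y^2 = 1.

(x, y) = (11382443, 342882)

First expand sqrt(1102) as a continued fraction. With x_i = (sqrt(1102) + m_i)/d_i and (m_0, d_0) = (0, 1): a_0 = floor(sqrt(1102)) = 33, since 33^2 = 1089 <= 1102 < 1156 = 34^2.
Iterate m_{i+1} = d_i*a_i - m_i, d_{i+1} = (1102 - m_{i+1}^2)/d_i, a_{i+1} = floor((a_0 + m_{i+1})/d_{i+1}):
  m_1 = 1*33 - 0 = 33, d_1 = (1102 - 33^2)/1 = 13/1 = 13, a_1 = floor((33 + 33)/13) = 5.
  m_2 = 13*5 - 33 = 32, d_2 = (1102 - 32^2)/13 = 78/13 = 6, a_2 = floor((33 + 32)/6) = 10.
  m_3 = 6*10 - 32 = 28, d_3 = (1102 - 28^2)/6 = 318/6 = 53, a_3 = floor((33 + 28)/53) = 1.
  m_4 = 53*1 - 28 = 25, d_4 = (1102 - 25^2)/53 = 477/53 = 9, a_4 = floor((33 + 25)/9) = 6.
  m_5 = 9*6 - 25 = 29, d_5 = (1102 - 29^2)/9 = 261/9 = 29, a_5 = floor((33 + 29)/29) = 2.
  m_6 = 29*2 - 29 = 29, d_6 = (1102 - 29^2)/29 = 261/29 = 9, a_6 = floor((33 + 29)/9) = 6.
  m_7 = 9*6 - 29 = 25, d_7 = (1102 - 25^2)/9 = 477/9 = 53, a_7 = floor((33 + 25)/53) = 1.
  m_8 = 53*1 - 25 = 28, d_8 = (1102 - 28^2)/53 = 318/53 = 6, a_8 = floor((33 + 28)/6) = 10.
  m_9 = 6*10 - 28 = 32, d_9 = (1102 - 32^2)/6 = 78/6 = 13, a_9 = floor((33 + 32)/13) = 5.
  m_10 = 13*5 - 32 = 33, d_10 = (1102 - 33^2)/13 = 13/13 = 1, a_10 = floor((33 + 33)/1) = 66.
  m_11 = 1*66 - 33 = 33, d_11 = (1102 - 33^2)/1 = 13/1 = 13: (m_11, d_11) = (m_1, d_1) = (33, 13), so from here the quotients repeat a_1, ..., a_10; the period length is 10.
So sqrt(1102) = [33; (5, 10, 1, 6, 2, 6, 1, 10, 5, 66)] with period length k = 10.
k is even, so the fundamental solution of x^2 - 1102y^2 = 1 is (p_{k-1}, q_{k-1}) = (p_9, q_9); compute convergents through index 9.
Convergents (p_i = a_i*p_{i-1} + p_{i-2}, q_i = a_i*q_{i-1} + q_{i-2} with p_{-2}=0, p_{-1}=1, q_{-2}=1, q_{-1}=0):
  i=0: a_0=33, p_0 = 33*1 + 0 = 33, q_0 = 33*0 + 1 = 1.
  i=1: a_1=5, p_1 = 5*33 + 1 = 166, q_1 = 5*1 + 0 = 5.
  i=2: a_2=10, p_2 = 10*166 + 33 = 1693, q_2 = 10*5 + 1 = 51.
  i=3: a_3=1, p_3 = 1*1693 + 166 = 1859, q_3 = 1*51 + 5 = 56.
  i=4: a_4=6, p_4 = 6*1859 + 1693 = 12847, q_4 = 6*56 + 51 = 387.
  i=5: a_5=2, p_5 = 2*12847 + 1859 = 27553, q_5 = 2*387 + 56 = 830.
  i=6: a_6=6, p_6 = 6*27553 + 12847 = 178165, q_6 = 6*830 + 387 = 5367.
  i=7: a_7=1, p_7 = 1*178165 + 27553 = 205718, q_7 = 1*5367 + 830 = 6197.
  i=8: a_8=10, p_8 = 10*205718 + 178165 = 2235345, q_8 = 10*6197 + 5367 = 67337.
  i=9: a_9=5, p_9 = 5*2235345 + 205718 = 11382443, q_9 = 5*67337 + 6197 = 342882.
Check: 11382443^2 - 1102*342882^2 = 129560008648249 - 129560008648248 = 1, so (x, y) = (11382443, 342882) solves the equation, and by the theorem it is the least positive solution.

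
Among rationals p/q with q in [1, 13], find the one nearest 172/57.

Expand x = 172/57 as a continued fraction with the Euclidean algorithm:
  172 = 3*57 + 1, so a_0 = 3.
  57 = 57*1 + 0, so a_1 = 57.
so x = [3; 57].
Convergents (p_i = a_i*p_{i-1} + p_{i-2}, q_i = a_i*q_{i-1} + q_{i-2} with p_{-2}=0, p_{-1}=1, q_{-2}=1, q_{-1}=0), until the denominator exceeds 13:
  i=0: a_0=3, p_0 = 3*1 + 0 = 3, q_0 = 3*0 + 1 = 1.
  i=1: a_1=57, p_1 = 57*3 + 1 = 172, q_1 = 57*1 + 0 = 57.
q_1 = 57 > 13, so the last convergent with denominator <= 13 is p_0/q_0 = 3/1.
The closest fraction with denominator <= 13 is either p_0/q_0 or the intermediate fraction (k*p_0 + p_{-1})/(k*q_0 + q_{-1}) with the largest k >= 1 whose denominator stays <= 13; these approach x as k grows, and every other convergent or intermediate fraction in range is farther away.
Largest k: floor((13 - q_{-1})/q_0) = floor((13 - 0)/1) = 13 (using the seeds p_{-1} = 1, q_{-1} = 0).
That gives (13*3 + 1)/(13*1 + 0) = 40/13.
Compare the errors: |x - 3/1| = |172*1 - 3*57|/(57*1) = 1/57, and |x - 40/13| = |172*13 - 40*57|/(57*13) = 44/741.
Cross-multiplying, 1*741 = 741 < 2508 = 44*57, so 1/57 is smaller: the convergent 3/1 is closer to x than 40/13.

3/1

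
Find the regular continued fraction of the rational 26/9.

Run the Euclidean algorithm on 26 and 9; the successive quotients are the partial quotients a_0, a_1, ... (each step inverts the fractional part left over by the previous one):
  26 = 2*9 + 8, so a_0 = 2.
  9 = 1*8 + 1, so a_1 = 1.
  8 = 8*1 + 0, so a_2 = 8.
The remainder reaches 0 after 3 divisions, so the expansion has 3 partial quotients, read off in order.

[2; 1, 8]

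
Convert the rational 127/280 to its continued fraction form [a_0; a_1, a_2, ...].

Run the Euclidean algorithm on 127 and 280; the successive quotients are the partial quotients a_0, a_1, ... (each step inverts the fractional part left over by the previous one):
  127 = 0*280 + 127, so a_0 = 0.
  280 = 2*127 + 26, so a_1 = 2.
  127 = 4*26 + 23, so a_2 = 4.
  26 = 1*23 + 3, so a_3 = 1.
  23 = 7*3 + 2, so a_4 = 7.
  3 = 1*2 + 1, so a_5 = 1.
  2 = 2*1 + 0, so a_6 = 2.
The remainder reaches 0 after 7 divisions, so the expansion has 7 partial quotients, read off in order.

[0; 2, 4, 1, 7, 1, 2]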